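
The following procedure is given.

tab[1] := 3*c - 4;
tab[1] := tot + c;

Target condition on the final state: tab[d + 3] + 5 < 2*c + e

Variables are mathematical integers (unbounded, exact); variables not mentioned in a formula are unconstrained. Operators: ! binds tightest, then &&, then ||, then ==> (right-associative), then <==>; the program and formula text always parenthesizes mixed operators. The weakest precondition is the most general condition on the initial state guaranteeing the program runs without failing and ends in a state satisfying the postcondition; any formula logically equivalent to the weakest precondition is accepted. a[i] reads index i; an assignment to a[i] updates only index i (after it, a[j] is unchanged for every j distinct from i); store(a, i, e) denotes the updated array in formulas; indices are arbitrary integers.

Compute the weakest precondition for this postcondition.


Working backward. After the program, the postcondition tab[d + 3] + 5 < 2*c + e must hold; in canonical form it is tab[d + 3] < 2*c + e - 5.
Before tab[1] := tot + c: store(tab, 1, c + tot)[d + 3] < 2*c + e - 5
Before tab[1] := 3*c - 4: store(store(tab, 1, 3*c - 4), 1, c + tot)[d + 3] < 2*c + e - 5
Answer: WP = store(store(tab, 1, 3*c - 4), 1, c + tot)[d + 3] < 2*c + e - 5


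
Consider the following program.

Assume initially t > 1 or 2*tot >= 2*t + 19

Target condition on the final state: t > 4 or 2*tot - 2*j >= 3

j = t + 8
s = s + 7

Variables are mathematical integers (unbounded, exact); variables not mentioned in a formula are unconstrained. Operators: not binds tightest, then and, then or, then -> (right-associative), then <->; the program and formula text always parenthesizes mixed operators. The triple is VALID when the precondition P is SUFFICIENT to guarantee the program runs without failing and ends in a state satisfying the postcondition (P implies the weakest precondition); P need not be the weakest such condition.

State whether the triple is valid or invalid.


Working backward. After the program, the postcondition t > 4 or 2*tot - 2*j >= 3 must hold; in canonical form it is t > 4 or 2*tot >= 2*j + 3.
Before s := s + 7: t > 4 or 2*tot >= 2*j + 3
Before j := t + 8: t > 4 or 2*tot >= 2*t + 19
The weakest precondition is t > 4 or 2*tot >= 2*t + 19.
Check whether t > 1 or 2*tot >= 2*t + 19 implies it.
Countermodel: at the initial state t = 2, tot = 0, the precondition holds but the weakest precondition fails.
Answer: invalid


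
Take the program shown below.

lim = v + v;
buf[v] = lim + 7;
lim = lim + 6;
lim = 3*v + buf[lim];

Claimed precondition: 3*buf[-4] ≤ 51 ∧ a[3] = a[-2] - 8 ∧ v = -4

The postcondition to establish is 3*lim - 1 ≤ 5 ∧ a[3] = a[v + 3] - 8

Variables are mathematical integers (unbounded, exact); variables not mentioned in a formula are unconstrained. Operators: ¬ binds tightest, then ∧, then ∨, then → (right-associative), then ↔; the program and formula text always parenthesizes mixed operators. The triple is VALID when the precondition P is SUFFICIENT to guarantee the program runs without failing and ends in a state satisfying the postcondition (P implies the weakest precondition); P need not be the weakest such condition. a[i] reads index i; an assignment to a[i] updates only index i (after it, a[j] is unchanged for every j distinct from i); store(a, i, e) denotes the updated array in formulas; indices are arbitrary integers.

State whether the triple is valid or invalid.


Working backward. After the program, the postcondition 3*lim - 1 ≤ 5 ∧ a[3] = a[v + 3] - 8 must hold; in canonical form it is 3*lim ≤ 6 ∧ a[3] = a[v + 3] - 8.
Before lim := 3*v + buf[lim]: 3*buf[lim] + 9*v ≤ 6 ∧ a[3] = a[v + 3] - 8
Before lim := lim + 6: 3*buf[lim + 6] + 9*v ≤ 6 ∧ a[3] = a[v + 3] - 8
Before buf[v] := lim + 7: 3*store(buf, v, lim + 7)[lim + 6] + 9*v ≤ 6 ∧ a[3] = a[v + 3] - 8
Before lim := v + v: 3*store(buf, v, 2*v + 7)[2*v + 6] + 9*v ≤ 6 ∧ a[3] = a[v + 3] - 8
The weakest precondition is 3*store(buf, v, 2*v + 7)[2*v + 6] + 9*v ≤ 6 ∧ a[3] = a[v + 3] - 8.
Check whether 3*buf[-4] ≤ 51 ∧ a[3] = a[-2] - 8 ∧ v = -4 implies it.
Countermodel: at the initial state a = {[-4] = -15521, [-2] = 7048, [-1] = -15521, [3] = 7040, elsewhere -15521}, buf = {[-4] = 0, [-2] = 0, [-1] = 0, [3] = 0, elsewhere 0}, v = -4, the precondition holds but the weakest precondition fails.
Answer: invalid


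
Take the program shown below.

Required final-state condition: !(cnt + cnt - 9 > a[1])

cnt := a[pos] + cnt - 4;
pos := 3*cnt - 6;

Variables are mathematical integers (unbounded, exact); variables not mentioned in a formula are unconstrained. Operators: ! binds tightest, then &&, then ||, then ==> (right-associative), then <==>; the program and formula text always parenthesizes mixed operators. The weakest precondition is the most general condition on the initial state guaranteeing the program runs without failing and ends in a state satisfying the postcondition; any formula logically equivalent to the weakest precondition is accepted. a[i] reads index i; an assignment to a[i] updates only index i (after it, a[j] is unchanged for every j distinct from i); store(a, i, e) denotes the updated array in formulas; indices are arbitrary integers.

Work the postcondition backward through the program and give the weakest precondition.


Working backward. After the program, the postcondition !(cnt + cnt - 9 > a[1]) must hold; in canonical form it is !(2*cnt > a[1] + 9).
Before pos := 3*cnt - 6: !(2*cnt > a[1] + 9)
Before cnt := a[pos] + cnt - 4: !(2*a[pos] + 2*cnt > a[1] + 17)
Answer: WP = !(2*a[pos] + 2*cnt > a[1] + 17)


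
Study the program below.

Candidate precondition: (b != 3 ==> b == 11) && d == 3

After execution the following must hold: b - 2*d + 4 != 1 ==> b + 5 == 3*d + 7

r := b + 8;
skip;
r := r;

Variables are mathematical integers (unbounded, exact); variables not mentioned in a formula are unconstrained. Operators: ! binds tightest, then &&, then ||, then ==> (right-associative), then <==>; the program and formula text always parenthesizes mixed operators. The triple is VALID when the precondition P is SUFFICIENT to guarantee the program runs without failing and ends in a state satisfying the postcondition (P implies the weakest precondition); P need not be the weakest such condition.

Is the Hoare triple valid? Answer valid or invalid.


Working backward. After the program, the postcondition b - 2*d + 4 != 1 ==> b + 5 == 3*d + 7 must hold; in canonical form it is b != 2*d - 3 ==> b == 3*d + 2.
Before r := r: b != 2*d - 3 ==> b == 3*d + 2
Before skip: b != 2*d - 3 ==> b == 3*d + 2
Before r := b + 8: b != 2*d - 3 ==> b == 3*d + 2
The weakest precondition is b != 2*d - 3 ==> b == 3*d + 2.
Check whether (b != 3 ==> b == 11) && d == 3 implies it.
Every state satisfying the precondition satisfies the weakest precondition: the implication holds.
Answer: valid


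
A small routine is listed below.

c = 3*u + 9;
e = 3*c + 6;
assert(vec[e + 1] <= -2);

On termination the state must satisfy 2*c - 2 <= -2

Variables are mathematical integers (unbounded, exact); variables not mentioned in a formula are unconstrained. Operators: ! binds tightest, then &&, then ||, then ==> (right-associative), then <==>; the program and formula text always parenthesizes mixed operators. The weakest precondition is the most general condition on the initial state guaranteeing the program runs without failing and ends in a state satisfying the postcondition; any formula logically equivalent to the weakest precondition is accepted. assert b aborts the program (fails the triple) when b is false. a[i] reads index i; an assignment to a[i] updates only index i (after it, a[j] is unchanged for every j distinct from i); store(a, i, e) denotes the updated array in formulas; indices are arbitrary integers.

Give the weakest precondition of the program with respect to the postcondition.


Working backward. After the program, the postcondition 2*c - 2 <= -2 must hold; in canonical form it is 2*c <= 0.
Before assert vec[e + 1] <= -2: vec[e + 1] <= -2 && 2*c <= 0
Before e := 3*c + 6: vec[3*c + 7] <= -2 && 2*c <= 0
Before c := 3*u + 9: vec[9*u + 34] <= -2 && 6*u <= -18
Answer: WP = vec[9*u + 34] <= -2 && 6*u <= -18


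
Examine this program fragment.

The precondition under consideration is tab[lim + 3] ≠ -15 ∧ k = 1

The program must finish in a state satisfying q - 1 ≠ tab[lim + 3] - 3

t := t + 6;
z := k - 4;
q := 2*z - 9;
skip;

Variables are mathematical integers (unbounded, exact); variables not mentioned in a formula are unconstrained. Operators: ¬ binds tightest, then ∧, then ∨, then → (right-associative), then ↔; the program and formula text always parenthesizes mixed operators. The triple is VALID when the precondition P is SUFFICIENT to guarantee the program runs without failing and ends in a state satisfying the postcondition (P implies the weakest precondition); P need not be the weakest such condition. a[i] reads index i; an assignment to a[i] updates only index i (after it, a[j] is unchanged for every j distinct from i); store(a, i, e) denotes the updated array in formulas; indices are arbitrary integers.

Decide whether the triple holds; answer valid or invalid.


Working backward. After the program, the postcondition q - 1 ≠ tab[lim + 3] - 3 must hold; in canonical form it is q ≠ tab[lim + 3] - 2.
Before skip: q ≠ tab[lim + 3] - 2
Before q := 2*z - 9: 2*z ≠ tab[lim + 3] + 7
Before z := k - 4: 2*k ≠ tab[lim + 3] + 15
Before t := t + 6: 2*k ≠ tab[lim + 3] + 15
The weakest precondition is 2*k ≠ tab[lim + 3] + 15.
Check whether tab[lim + 3] ≠ -15 ∧ k = 1 implies it.
Countermodel: at the initial state k = 1, lim = -3, tab = {[0] = -13, elsewhere -13}, the precondition holds but the weakest precondition fails.
Answer: invalid


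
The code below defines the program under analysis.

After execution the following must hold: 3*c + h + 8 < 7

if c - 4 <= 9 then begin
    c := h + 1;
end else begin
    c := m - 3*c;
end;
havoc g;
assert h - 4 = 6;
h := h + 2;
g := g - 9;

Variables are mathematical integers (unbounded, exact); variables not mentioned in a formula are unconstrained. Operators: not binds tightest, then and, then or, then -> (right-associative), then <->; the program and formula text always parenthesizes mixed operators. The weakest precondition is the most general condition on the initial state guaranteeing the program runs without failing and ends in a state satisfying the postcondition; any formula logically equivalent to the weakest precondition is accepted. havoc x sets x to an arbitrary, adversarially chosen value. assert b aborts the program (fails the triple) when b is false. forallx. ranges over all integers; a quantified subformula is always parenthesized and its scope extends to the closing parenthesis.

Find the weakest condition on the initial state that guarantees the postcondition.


Working backward. After the program, the postcondition 3*c + h + 8 < 7 must hold; in canonical form it is 3*c + h < -1.
Before g := g - 9: 3*c + h < -1
Before h := h + 2: 3*c + h < -3
Before assert h - 4 = 6: h = 10 and 3*c + h < -3
Before havoc g: h = 10 and 3*c + h < -3
Then branch requires h = 10 and 4*h < -6; else branch requires h = 10 and h + 3*m < 9*c - 3.
Before the if: (c <= 13 -> (h = 10 and 4*h < -6)) and ((not (c <= 13)) -> (h = 10 and h + 3*m < 9*c - 3))
Answer: WP = (c <= 13 -> (h = 10 and 4*h < -6)) and ((not (c <= 13)) -> (h = 10 and h + 3*m < 9*c - 3))


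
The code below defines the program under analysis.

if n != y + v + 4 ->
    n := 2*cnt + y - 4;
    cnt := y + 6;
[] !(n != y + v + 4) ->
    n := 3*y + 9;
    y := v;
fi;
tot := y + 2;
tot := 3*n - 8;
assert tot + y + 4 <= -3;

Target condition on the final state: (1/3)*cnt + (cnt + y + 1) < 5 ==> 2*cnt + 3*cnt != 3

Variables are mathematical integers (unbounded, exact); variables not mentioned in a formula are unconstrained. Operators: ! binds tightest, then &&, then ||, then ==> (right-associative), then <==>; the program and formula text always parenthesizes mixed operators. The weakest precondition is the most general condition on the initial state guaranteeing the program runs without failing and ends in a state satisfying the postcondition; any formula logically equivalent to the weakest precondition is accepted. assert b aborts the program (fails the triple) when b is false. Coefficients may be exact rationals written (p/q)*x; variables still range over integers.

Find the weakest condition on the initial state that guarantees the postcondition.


Working backward. After the program, the postcondition (1/3)*cnt + (cnt + y + 1) < 5 ==> 2*cnt + 3*cnt != 3 must hold; in canonical form it is (4/3)*cnt + y < 4 ==> 5*cnt != 3.
Before assert tot + y + 4 <= -3: tot + y <= -7 && ((4/3)*cnt + y < 4 ==> 5*cnt != 3)
Before tot := 3*n - 8: 3*n + y <= 1 && ((4/3)*cnt + y < 4 ==> 5*cnt != 3)
Before tot := y + 2: 3*n + y <= 1 && ((4/3)*cnt + y < 4 ==> 5*cnt != 3)
Then branch requires 6*cnt + 4*y <= 13 && ((7/3)*y < -4 ==> 5*y != -27); else branch requires v + 9*y <= -26 && ((4/3)*cnt + v < 4 ==> 5*cnt != 3).
Before the if: (n != v + y + 4 ==> (6*cnt + 4*y <= 13 && ((7/3)*y < -4 ==> 5*y != -27))) && ((!(n != v + y + 4)) ==> (v + 9*y <= -26 && ((4/3)*cnt + v < 4 ==> 5*cnt != 3)))
Answer: WP = (n != v + y + 4 ==> (6*cnt + 4*y <= 13 && ((7/3)*y < -4 ==> 5*y != -27))) && ((!(n != v + y + 4)) ==> (v + 9*y <= -26 && ((4/3)*cnt + v < 4 ==> 5*cnt != 3)))


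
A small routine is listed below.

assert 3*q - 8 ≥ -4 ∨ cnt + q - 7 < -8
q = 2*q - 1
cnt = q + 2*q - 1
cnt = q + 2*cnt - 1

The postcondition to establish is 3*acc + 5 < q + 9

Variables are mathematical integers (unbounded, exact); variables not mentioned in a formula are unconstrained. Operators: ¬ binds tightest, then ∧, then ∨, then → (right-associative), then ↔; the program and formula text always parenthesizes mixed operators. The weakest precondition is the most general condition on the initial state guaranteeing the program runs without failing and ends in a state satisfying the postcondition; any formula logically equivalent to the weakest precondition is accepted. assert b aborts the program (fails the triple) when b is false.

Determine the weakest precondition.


Working backward. After the program, the postcondition 3*acc + 5 < q + 9 must hold; in canonical form it is 3*acc < q + 4.
Before cnt := q + 2*cnt - 1: 3*acc < q + 4
Before cnt := q + 2*q - 1: 3*acc < q + 4
Before q := 2*q - 1: 3*acc < 2*q + 3
Before assert 3*q - 8 ≥ -4 ∨ cnt + q - 7 < -8: (3*q ≥ 4 ∨ cnt + q < -1) ∧ 3*acc < 2*q + 3
Answer: WP = (3*q ≥ 4 ∨ cnt + q < -1) ∧ 3*acc < 2*q + 3


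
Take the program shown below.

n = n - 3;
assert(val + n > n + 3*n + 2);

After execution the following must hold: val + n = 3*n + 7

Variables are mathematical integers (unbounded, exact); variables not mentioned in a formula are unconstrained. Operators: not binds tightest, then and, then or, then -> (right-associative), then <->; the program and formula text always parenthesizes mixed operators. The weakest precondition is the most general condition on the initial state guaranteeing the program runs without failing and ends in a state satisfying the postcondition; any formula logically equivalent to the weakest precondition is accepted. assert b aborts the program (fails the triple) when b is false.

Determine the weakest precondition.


Working backward. After the program, the postcondition val + n = 3*n + 7 must hold; in canonical form it is val = 2*n + 7.
Before assert val + n > n + 3*n + 2: val > 3*n + 2 and val = 2*n + 7
Before n := n - 3: val > 3*n - 7 and val = 2*n + 1
Answer: WP = val > 3*n - 7 and val = 2*n + 1


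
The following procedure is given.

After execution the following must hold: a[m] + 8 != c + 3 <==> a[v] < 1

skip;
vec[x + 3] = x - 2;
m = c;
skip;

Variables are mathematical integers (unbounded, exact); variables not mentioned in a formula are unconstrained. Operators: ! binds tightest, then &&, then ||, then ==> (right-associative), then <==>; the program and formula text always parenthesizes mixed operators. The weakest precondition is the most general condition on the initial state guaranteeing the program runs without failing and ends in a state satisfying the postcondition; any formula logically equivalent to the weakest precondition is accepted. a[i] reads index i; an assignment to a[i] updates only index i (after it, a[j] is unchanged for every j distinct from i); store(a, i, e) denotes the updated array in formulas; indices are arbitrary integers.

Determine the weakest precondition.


Working backward. After the program, the postcondition a[m] + 8 != c + 3 <==> a[v] < 1 must hold; in canonical form it is a[m] != c - 5 <==> a[v] < 1.
Before skip: a[m] != c - 5 <==> a[v] < 1
Before m := c: a[c] != c - 5 <==> a[v] < 1
Before vec[x + 3] := x - 2: a[c] != c - 5 <==> a[v] < 1
Before skip: a[c] != c - 5 <==> a[v] < 1
Answer: WP = a[c] != c - 5 <==> a[v] < 1


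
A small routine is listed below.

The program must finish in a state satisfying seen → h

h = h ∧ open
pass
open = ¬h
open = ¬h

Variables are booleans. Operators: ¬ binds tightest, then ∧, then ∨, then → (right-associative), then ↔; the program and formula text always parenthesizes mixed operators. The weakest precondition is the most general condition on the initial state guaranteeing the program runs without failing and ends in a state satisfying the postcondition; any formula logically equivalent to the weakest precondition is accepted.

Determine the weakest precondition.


Working backward. After the program, seen → h must hold.
Before open := ¬h: seen → h
Before open := ¬h: seen → h
Before skip: seen → h
Before h := h ∧ open: seen → (h ∧ open)
Answer: WP = seen → (h ∧ open)


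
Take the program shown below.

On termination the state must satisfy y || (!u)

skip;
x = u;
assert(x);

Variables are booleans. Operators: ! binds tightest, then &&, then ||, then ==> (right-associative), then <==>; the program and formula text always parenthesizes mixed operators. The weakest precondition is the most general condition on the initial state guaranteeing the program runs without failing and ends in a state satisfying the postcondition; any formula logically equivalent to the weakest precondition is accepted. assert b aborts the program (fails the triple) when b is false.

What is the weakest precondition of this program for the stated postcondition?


Working backward. After the program, y || (!u) must hold.
Before assert x: x && (y || (!u))
Before x := u: u && (y || (!u))
Before skip: u && (y || (!u))
Answer: WP = u && (y || (!u))


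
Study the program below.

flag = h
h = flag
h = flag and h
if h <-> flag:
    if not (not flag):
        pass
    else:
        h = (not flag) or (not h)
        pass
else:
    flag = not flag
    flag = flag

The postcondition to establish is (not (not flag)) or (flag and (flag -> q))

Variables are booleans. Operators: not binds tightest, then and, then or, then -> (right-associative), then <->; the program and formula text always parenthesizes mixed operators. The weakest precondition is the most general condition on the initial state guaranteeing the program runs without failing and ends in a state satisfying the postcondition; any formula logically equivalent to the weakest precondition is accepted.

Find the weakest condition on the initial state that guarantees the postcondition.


Working backward. After the program, the postcondition (not (not flag)) or (flag and (flag -> q)) must hold; in canonical form it is flag or (flag and (flag -> q)).
Then branch requires (flag -> (flag or (flag and (flag -> q)))) and ((not flag) -> (flag or (flag and (flag -> q)))); else branch requires (not flag) or ((not flag) and ((not flag) -> q)).
Before the if: ((h <-> flag) -> ((flag -> (flag or (flag and (flag -> q)))) and ((not flag) -> (flag or (flag and (flag -> q)))))) and ((not (h <-> flag)) -> ((not flag) or ((not flag) and ((not flag) -> q))))
Before h := flag and h: (((flag and h) <-> flag) -> ((flag -> (flag or (flag and (flag -> q)))) and ((not flag) -> (flag or (flag and (flag -> q)))))) and ((not ((flag and h) <-> flag)) -> ((not flag) or ((not flag) and ((not flag) -> q))))
Before h := flag: (flag -> (flag or (flag and (flag -> q)))) and ((not flag) -> (flag or (flag and (flag -> q))))
Before flag := h: (h -> (h or (h and (h -> q)))) and ((not h) -> (h or (h and (h -> q))))
Answer: WP = (h -> (h or (h and (h -> q)))) and ((not h) -> (h or (h and (h -> q))))


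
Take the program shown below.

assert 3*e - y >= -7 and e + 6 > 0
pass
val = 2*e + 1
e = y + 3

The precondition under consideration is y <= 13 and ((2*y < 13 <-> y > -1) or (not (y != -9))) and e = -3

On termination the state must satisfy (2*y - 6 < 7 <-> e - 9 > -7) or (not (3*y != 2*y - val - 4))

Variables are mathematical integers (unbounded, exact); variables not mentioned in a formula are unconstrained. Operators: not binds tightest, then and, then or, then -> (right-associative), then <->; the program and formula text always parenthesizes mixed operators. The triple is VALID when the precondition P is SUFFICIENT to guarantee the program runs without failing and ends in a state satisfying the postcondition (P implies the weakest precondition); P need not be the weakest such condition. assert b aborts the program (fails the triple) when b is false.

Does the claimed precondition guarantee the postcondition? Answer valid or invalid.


Working backward. After the program, the postcondition (2*y - 6 < 7 <-> e - 9 > -7) or (not (3*y != 2*y - val - 4)) must hold; in canonical form it is (2*y < 13 <-> e > 2) or (not (val + y != -4)).
Before e := y + 3: (2*y < 13 <-> y > -1) or (not (val + y != -4))
Before val := 2*e + 1: (2*y < 13 <-> y > -1) or (not (2*e + y != -5))
Before skip: (2*y < 13 <-> y > -1) or (not (2*e + y != -5))
Before assert 3*e - y >= -7 and e + 6 > 0: 3*e >= y - 7 and e > -6 and ((2*y < 13 <-> y > -1) or (not (2*e + y != -5)))
The weakest precondition is 3*e >= y - 7 and e > -6 and ((2*y < 13 <-> y > -1) or (not (2*e + y != -5))).
Check whether y <= 13 and ((2*y < 13 <-> y > -1) or (not (y != -9))) and e = -3 implies it.
Countermodel: at the initial state e = -3, y = 0, the precondition holds but the weakest precondition fails.
Answer: invalid


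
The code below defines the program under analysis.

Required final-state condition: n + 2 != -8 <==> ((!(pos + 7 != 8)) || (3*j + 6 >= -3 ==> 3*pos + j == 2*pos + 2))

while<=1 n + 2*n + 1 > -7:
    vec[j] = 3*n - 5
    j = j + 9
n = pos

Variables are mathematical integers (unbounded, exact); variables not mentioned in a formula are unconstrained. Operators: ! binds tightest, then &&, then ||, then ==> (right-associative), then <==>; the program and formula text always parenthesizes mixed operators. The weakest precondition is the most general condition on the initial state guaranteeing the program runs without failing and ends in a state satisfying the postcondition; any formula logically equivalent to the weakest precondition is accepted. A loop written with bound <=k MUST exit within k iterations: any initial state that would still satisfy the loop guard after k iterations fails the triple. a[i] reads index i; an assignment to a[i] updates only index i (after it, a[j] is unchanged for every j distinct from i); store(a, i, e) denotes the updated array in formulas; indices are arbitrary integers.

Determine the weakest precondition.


Working backward. After the program, the postcondition n + 2 != -8 <==> ((!(pos + 7 != 8)) || (3*j + 6 >= -3 ==> 3*pos + j == 2*pos + 2)) must hold; in canonical form it is n != -10 <==> ((!(pos != 1)) || (3*j >= -9 ==> j + pos == 2)).
Before n := pos: pos != -10 <==> ((!(pos != 1)) || (3*j >= -9 ==> j + pos == 2))
Before the loop (bound <=1), unroll the exhaustion recursion (WP_0 = exit-now case; WP_j = one more guarded iteration, up to j = 1):
  WP_0: (!(3*n > -8)) && (pos != -10 <==> ((!(pos != 1)) || (3*j >= -9 ==> j + pos == 2)))
  WP_1: (3*n > -8 ==> ((!(3*n > -8)) && (pos != -10 <==> ((!(pos != 1)) || (3*j >= -36 ==> j + pos == -7))))) && ((!(3*n > -8)) ==> (pos != -10 <==> ((!(pos != 1)) || (3*j >= -9 ==> j + pos == 2))))
So before the loop: (3*n > -8 ==> ((!(3*n > -8)) && (pos != -10 <==> ((!(pos != 1)) || (3*j >= -36 ==> j + pos == -7))))) && ((!(3*n > -8)) ==> (pos != -10 <==> ((!(pos != 1)) || (3*j >= -9 ==> j + pos == 2))))
Answer: WP = (3*n > -8 ==> ((!(3*n > -8)) && (pos != -10 <==> ((!(pos != 1)) || (3*j >= -36 ==> j + pos == -7))))) && ((!(3*n > -8)) ==> (pos != -10 <==> ((!(pos != 1)) || (3*j >= -9 ==> j + pos == 2))))


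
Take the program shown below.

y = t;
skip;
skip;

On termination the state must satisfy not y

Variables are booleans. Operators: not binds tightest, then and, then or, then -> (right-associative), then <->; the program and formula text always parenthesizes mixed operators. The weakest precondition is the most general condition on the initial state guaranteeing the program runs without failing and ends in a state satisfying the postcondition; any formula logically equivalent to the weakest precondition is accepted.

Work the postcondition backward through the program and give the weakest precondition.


Working backward. After the program, not y must hold.
Before skip: not y
Before skip: not y
Before y := t: not t
Answer: WP = not t


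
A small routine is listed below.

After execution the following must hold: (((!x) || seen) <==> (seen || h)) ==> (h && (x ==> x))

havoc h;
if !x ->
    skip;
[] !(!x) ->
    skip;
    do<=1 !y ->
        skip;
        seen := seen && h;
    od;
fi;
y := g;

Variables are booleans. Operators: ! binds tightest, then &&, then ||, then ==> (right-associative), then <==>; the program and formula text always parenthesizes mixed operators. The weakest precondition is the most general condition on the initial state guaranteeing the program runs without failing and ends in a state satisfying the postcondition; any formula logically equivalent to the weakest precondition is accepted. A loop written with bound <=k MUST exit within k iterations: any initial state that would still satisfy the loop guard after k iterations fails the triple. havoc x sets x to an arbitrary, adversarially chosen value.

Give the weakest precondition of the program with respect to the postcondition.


Working backward. After the program, the postcondition (((!x) || seen) <==> (seen || h)) ==> (h && (x ==> x)) must hold; in canonical form it is (((!x) || seen) <==> (seen || h)) ==> h.
Before y := g: (((!x) || seen) <==> (seen || h)) ==> h
Then branch requires (((!x) || seen) <==> (seen || h)) ==> h; else branch requires ((!y) ==> (y && ((((!x) || (seen && h)) <==> ((seen && h) || h)) ==> h))) && (y ==> ((((!x) || seen) <==> (seen || h)) ==> h)).
Before the if: ((!x) ==> ((((!x) || seen) <==> (seen || h)) ==> h)) && (x ==> (((!y) ==> (y && ((((!x) || (seen && h)) <==> ((seen && h) || h)) ==> h))) && (y ==> ((((!x) || seen) <==> (seen || h)) ==> h))))
Before havoc h: (x ==> ((!y) ==> y)) && ((!x) ==> (!(((!x) || seen) <==> seen))) && (x ==> (((!y) ==> (y && (!x))) && (y ==> (!(((!x) || seen) <==> seen)))))
Answer: WP = (x ==> ((!y) ==> y)) && ((!x) ==> (!(((!x) || seen) <==> seen))) && (x ==> (((!y) ==> (y && (!x))) && (y ==> (!(((!x) || seen) <==> seen)))))


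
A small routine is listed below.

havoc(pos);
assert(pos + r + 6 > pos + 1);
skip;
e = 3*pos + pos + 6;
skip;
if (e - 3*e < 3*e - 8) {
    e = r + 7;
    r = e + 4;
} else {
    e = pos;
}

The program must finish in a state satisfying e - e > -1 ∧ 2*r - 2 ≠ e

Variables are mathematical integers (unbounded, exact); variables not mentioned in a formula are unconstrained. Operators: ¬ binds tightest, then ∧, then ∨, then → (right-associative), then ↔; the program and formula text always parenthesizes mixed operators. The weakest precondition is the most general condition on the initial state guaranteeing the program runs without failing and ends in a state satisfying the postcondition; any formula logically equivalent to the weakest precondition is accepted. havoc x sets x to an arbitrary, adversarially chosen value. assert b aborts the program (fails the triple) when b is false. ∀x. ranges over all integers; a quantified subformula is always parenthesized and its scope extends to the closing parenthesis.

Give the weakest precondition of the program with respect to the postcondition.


Working backward. After the program, the postcondition e - e > -1 ∧ 2*r - 2 ≠ e must hold; in canonical form it is 2*r ≠ e + 2.
Then branch requires r ≠ -13; else branch requires 2*r ≠ pos + 2.
Before the if: (5*e > 8 → r ≠ -13) ∧ ((¬(5*e > 8)) → 2*r ≠ pos + 2)
Before skip: (5*e > 8 → r ≠ -13) ∧ ((¬(5*e > 8)) → 2*r ≠ pos + 2)
Before e := 3*pos + pos + 6: (20*pos > -22 → r ≠ -13) ∧ ((¬(20*pos > -22)) → 2*r ≠ pos + 2)
Before skip: (20*pos > -22 → r ≠ -13) ∧ ((¬(20*pos > -22)) → 2*r ≠ pos + 2)
Before assert pos + r + 6 > pos + 1: r > -5 ∧ (20*pos > -22 → r ≠ -13) ∧ ((¬(20*pos > -22)) → 2*r ≠ pos + 2)
Before havoc pos: ∀pos_1. (r > -5 ∧ (20*pos_1 > -22 → r ≠ -13) ∧ ((¬(20*pos_1 > -22)) → 2*r ≠ pos_1 + 2))
Answer: WP = ∀pos_1. (r > -5 ∧ (20*pos_1 > -22 → r ≠ -13) ∧ ((¬(20*pos_1 > -22)) → 2*r ≠ pos_1 + 2))


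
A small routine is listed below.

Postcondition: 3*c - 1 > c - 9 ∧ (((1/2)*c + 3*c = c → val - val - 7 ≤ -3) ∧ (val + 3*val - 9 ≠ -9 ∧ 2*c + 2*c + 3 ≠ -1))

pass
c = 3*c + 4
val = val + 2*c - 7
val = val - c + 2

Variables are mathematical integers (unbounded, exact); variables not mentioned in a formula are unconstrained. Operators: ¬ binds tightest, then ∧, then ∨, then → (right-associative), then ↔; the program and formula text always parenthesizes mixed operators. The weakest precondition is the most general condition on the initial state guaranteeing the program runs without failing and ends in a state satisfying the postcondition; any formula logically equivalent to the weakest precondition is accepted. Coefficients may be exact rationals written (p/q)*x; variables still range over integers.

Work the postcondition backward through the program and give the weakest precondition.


Working backward. After the program, the postcondition 3*c - 1 > c - 9 ∧ (((1/2)*c + 3*c = c → val - val - 7 ≤ -3) ∧ (val + 3*val - 9 ≠ -9 ∧ 2*c + 2*c + 3 ≠ -1)) must hold; in canonical form it is 2*c > -8 ∧ 4*val ≠ 0 ∧ 4*c ≠ -4.
Before val := val - c + 2: 2*c > -8 ∧ 4*val ≠ 4*c - 8 ∧ 4*c ≠ -4
Before val := val + 2*c - 7: 2*c > -8 ∧ 4*c + 4*val ≠ 20 ∧ 4*c ≠ -4
Before c := 3*c + 4: 6*c > -16 ∧ 12*c + 4*val ≠ 4 ∧ 12*c ≠ -20
Before skip: 6*c > -16 ∧ 12*c + 4*val ≠ 4 ∧ 12*c ≠ -20
Answer: WP = 6*c > -16 ∧ 12*c + 4*val ≠ 4 ∧ 12*c ≠ -20


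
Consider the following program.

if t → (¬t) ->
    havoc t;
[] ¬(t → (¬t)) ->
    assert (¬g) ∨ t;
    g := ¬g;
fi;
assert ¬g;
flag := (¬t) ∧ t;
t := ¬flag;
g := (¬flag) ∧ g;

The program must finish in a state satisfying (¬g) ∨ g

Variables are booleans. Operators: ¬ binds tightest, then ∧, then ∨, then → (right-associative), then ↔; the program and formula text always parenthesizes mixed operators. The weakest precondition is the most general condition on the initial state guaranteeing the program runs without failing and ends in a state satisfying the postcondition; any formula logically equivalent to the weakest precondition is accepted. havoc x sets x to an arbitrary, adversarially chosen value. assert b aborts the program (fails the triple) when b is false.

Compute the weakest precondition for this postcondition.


Working backward. After the program, the postcondition (¬g) ∨ g must hold; in canonical form it is true.
Before g := (¬flag) ∧ g: true
Before t := ¬flag: true
Before flag := (¬t) ∧ t: true
Before assert ¬g: ¬g
Then branch requires ¬g; else branch requires ((¬g) ∨ t) ∧ g.
Before the if: ((t → (¬t)) → (¬g)) ∧ ((¬(t → (¬t))) → (((¬g) ∨ t) ∧ g))
Answer: WP = ((t → (¬t)) → (¬g)) ∧ ((¬(t → (¬t))) → (((¬g) ∨ t) ∧ g))


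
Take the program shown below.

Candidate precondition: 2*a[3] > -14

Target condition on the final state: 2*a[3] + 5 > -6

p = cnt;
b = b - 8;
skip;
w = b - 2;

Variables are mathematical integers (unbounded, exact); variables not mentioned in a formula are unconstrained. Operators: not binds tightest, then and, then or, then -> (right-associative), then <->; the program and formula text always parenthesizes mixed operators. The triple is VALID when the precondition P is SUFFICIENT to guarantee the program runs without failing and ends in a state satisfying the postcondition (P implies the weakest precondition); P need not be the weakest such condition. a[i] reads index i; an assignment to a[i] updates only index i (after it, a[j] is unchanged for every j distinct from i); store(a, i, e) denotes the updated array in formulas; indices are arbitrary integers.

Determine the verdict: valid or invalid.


Working backward. After the program, the postcondition 2*a[3] + 5 > -6 must hold; in canonical form it is 2*a[3] > -11.
Before w := b - 2: 2*a[3] > -11
Before skip: 2*a[3] > -11
Before b := b - 8: 2*a[3] > -11
Before p := cnt: 2*a[3] > -11
The weakest precondition is 2*a[3] > -11.
Check whether 2*a[3] > -14 implies it.
Countermodel: at the initial state a = {[3] = -6, elsewhere -6}, the precondition holds but the weakest precondition fails.
Answer: invalid


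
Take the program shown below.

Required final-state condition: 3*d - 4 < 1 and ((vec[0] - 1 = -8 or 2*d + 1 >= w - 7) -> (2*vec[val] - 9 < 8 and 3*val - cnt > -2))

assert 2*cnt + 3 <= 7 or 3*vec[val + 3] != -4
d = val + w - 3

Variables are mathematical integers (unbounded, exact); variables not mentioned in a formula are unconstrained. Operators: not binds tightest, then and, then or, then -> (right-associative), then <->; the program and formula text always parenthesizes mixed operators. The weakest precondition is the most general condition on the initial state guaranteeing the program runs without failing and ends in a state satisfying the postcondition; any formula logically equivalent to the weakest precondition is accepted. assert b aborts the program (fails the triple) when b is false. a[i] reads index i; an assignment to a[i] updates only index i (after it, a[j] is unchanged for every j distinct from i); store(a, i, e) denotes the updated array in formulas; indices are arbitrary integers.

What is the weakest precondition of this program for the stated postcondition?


Working backward. After the program, the postcondition 3*d - 4 < 1 and ((vec[0] - 1 = -8 or 2*d + 1 >= w - 7) -> (2*vec[val] - 9 < 8 and 3*val - cnt > -2)) must hold; in canonical form it is 3*d < 5 and ((vec[0] = -7 or 2*d >= w - 8) -> (2*vec[val] < 17 and 3*val > cnt - 2)).
Before d := val + w - 3: 3*val + 3*w < 14 and ((vec[0] = -7 or 2*val + w >= -2) -> (2*vec[val] < 17 and 3*val > cnt - 2))
Before assert 2*cnt + 3 <= 7 or 3*vec[val + 3] != -4: (2*cnt <= 4 or 3*vec[val + 3] != -4) and 3*val + 3*w < 14 and ((vec[0] = -7 or 2*val + w >= -2) -> (2*vec[val] < 17 and 3*val > cnt - 2))
Answer: WP = (2*cnt <= 4 or 3*vec[val + 3] != -4) and 3*val + 3*w < 14 and ((vec[0] = -7 or 2*val + w >= -2) -> (2*vec[val] < 17 and 3*val > cnt - 2))


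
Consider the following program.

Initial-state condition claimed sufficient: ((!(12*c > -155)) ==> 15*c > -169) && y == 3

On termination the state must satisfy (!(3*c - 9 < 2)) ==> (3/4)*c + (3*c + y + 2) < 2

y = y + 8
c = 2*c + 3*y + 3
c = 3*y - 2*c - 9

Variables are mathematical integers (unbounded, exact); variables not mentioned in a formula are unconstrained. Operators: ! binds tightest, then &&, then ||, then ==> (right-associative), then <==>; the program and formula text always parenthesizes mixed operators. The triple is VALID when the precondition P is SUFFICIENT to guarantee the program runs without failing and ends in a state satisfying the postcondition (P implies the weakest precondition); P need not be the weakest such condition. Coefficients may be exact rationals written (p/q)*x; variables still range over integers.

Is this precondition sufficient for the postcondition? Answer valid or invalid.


Working backward. After the program, the postcondition (!(3*c - 9 < 2)) ==> (3/4)*c + (3*c + y + 2) < 2 must hold; in canonical form it is (!(3*c < 11)) ==> (15/4)*c + y < 0.
Before c := 3*y - 2*c - 9: (!(9*y < 6*c + 38)) ==> (49/4)*y < (15/2)*c + 135/4
Before c := 2*c + 3*y + 3: (!(12*c + 9*y > -56)) ==> 15*c + (41/4)*y > -225/4
Before y := y + 8: (!(12*c + 9*y > -128)) ==> 15*c + (41/4)*y > -553/4
The weakest precondition is (!(12*c + 9*y > -128)) ==> 15*c + (41/4)*y > -553/4.
Check whether ((!(12*c > -155)) ==> 15*c > -169) && y == 3 implies it.
Every state satisfying the precondition satisfies the weakest precondition: the implication holds.
Answer: valid


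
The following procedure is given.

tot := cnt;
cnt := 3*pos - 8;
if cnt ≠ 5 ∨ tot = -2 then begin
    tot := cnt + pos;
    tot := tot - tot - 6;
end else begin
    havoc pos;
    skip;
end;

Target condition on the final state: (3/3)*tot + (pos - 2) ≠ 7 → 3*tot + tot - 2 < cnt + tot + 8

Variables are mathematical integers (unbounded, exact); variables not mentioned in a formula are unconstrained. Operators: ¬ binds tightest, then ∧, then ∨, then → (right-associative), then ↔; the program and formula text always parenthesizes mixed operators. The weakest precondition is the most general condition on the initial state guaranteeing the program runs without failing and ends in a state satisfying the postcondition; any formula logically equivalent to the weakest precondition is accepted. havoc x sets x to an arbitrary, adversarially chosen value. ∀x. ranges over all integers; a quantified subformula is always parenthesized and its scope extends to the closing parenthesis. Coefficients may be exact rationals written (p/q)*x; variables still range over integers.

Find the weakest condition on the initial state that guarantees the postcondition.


Working backward. After the program, the postcondition (3/3)*tot + (pos - 2) ≠ 7 → 3*tot + tot - 2 < cnt + tot + 8 must hold; in canonical form it is pos + tot ≠ 9 → 3*tot < cnt + 10.
Then branch requires pos ≠ 15 → cnt > -28; else branch requires ∀pos_1. (pos_1 + tot ≠ 9 → 3*tot < cnt + 10).
Before the if: ((cnt ≠ 5 ∨ tot = -2) → (pos ≠ 15 → cnt > -28)) ∧ ((¬(cnt ≠ 5 ∨ tot = -2)) → (∀pos_1. (pos_1 + tot ≠ 9 → 3*tot < cnt + 10)))
Before cnt := 3*pos - 8: ((3*pos ≠ 13 ∨ tot = -2) → (pos ≠ 15 → 3*pos > -20)) ∧ ((¬(3*pos ≠ 13 ∨ tot = -2)) → (∀pos_1. (pos_1 + tot ≠ 9 → 3*tot < 3*pos + 2)))
Before tot := cnt: ((3*pos ≠ 13 ∨ cnt = -2) → (pos ≠ 15 → 3*pos > -20)) ∧ ((¬(3*pos ≠ 13 ∨ cnt = -2)) → (∀pos_1. (cnt + pos_1 ≠ 9 → 3*cnt < 3*pos + 2)))
Answer: WP = ((3*pos ≠ 13 ∨ cnt = -2) → (pos ≠ 15 → 3*pos > -20)) ∧ ((¬(3*pos ≠ 13 ∨ cnt = -2)) → (∀pos_1. (cnt + pos_1 ≠ 9 → 3*cnt < 3*pos + 2)))


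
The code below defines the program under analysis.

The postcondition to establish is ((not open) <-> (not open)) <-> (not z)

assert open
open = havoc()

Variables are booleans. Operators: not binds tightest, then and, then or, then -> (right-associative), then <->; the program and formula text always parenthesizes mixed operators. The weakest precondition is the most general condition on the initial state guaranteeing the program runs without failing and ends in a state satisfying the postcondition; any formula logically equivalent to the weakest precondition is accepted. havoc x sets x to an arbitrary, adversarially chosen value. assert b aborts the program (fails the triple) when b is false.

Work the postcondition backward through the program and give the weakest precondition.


Working backward. After the program, the postcondition ((not open) <-> (not open)) <-> (not z) must hold; in canonical form it is not z.
Before havoc open: not z
Before assert open: open and (not z)
Answer: WP = open and (not z)


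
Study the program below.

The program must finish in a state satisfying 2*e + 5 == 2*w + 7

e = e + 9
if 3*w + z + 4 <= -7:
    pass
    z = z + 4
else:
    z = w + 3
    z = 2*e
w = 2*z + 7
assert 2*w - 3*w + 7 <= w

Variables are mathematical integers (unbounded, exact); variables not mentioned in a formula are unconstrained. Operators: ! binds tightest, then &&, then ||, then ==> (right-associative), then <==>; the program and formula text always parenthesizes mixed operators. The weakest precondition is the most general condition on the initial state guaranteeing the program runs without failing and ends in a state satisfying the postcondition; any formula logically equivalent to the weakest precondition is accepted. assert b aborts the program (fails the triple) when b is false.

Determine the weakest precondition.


Working backward. After the program, the postcondition 2*e + 5 == 2*w + 7 must hold; in canonical form it is 2*e == 2*w + 2.
Before assert 2*w - 3*w + 7 <= w: 2*w >= 7 && 2*e == 2*w + 2
Before w := 2*z + 7: 4*z >= -7 && 2*e == 4*z + 16
Then branch requires 4*z >= -23 && 2*e == 4*z + 32; else branch requires 8*e >= -7 && 6*e == -16.
Before the if: (3*w + z <= -11 ==> (4*z >= -23 && 2*e == 4*z + 32)) && ((!(3*w + z <= -11)) ==> (8*e >= -7 && 6*e == -16))
Before e := e + 9: (3*w + z <= -11 ==> (4*z >= -23 && 2*e == 4*z + 14)) && ((!(3*w + z <= -11)) ==> (8*e >= -79 && 6*e == -70))
Answer: WP = (3*w + z <= -11 ==> (4*z >= -23 && 2*e == 4*z + 14)) && ((!(3*w + z <= -11)) ==> (8*e >= -79 && 6*e == -70))
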